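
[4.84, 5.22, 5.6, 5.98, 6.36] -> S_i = 4.84 + 0.38*i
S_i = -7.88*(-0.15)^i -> [-7.88, 1.18, -0.18, 0.03, -0.0]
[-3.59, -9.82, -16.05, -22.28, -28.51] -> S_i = -3.59 + -6.23*i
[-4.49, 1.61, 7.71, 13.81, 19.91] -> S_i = -4.49 + 6.10*i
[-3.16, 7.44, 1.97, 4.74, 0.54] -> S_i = Random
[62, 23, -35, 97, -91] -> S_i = Random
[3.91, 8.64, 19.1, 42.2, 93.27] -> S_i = 3.91*2.21^i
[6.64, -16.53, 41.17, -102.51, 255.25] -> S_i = 6.64*(-2.49)^i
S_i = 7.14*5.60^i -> [7.14, 39.98, 223.91, 1253.9, 7021.83]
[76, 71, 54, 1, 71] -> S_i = Random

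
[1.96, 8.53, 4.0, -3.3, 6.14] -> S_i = Random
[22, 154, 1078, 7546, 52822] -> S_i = 22*7^i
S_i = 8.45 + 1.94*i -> [8.45, 10.39, 12.33, 14.27, 16.21]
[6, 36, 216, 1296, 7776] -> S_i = 6*6^i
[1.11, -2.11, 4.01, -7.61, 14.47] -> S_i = 1.11*(-1.90)^i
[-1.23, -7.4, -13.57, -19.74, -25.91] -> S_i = -1.23 + -6.17*i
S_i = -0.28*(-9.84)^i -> [-0.28, 2.76, -27.11, 266.77, -2625.06]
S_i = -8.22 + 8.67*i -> [-8.22, 0.45, 9.12, 17.79, 26.46]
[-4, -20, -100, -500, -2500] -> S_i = -4*5^i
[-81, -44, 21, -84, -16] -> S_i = Random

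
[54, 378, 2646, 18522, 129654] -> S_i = 54*7^i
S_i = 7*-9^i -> [7, -63, 567, -5103, 45927]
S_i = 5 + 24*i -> [5, 29, 53, 77, 101]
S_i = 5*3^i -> [5, 15, 45, 135, 405]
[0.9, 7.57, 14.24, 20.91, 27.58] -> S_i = 0.90 + 6.67*i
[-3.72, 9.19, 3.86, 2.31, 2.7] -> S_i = Random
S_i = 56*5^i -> [56, 280, 1400, 7000, 35000]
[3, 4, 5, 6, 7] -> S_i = 3 + 1*i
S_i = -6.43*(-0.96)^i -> [-6.43, 6.17, -5.93, 5.69, -5.46]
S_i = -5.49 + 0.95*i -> [-5.49, -4.54, -3.59, -2.64, -1.69]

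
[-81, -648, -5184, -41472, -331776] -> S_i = -81*8^i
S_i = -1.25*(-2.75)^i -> [-1.25, 3.44, -9.45, 26.0, -71.49]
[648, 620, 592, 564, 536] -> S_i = 648 + -28*i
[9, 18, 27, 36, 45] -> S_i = 9 + 9*i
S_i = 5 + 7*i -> [5, 12, 19, 26, 33]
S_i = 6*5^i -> [6, 30, 150, 750, 3750]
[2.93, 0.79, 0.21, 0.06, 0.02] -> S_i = 2.93*0.27^i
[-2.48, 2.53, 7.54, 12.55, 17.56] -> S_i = -2.48 + 5.01*i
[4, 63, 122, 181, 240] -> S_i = 4 + 59*i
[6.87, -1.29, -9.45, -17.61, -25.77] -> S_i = 6.87 + -8.16*i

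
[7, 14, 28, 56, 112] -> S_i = 7*2^i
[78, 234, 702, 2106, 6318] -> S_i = 78*3^i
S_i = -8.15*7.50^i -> [-8.15, -61.12, -458.44, -3438.28, -25787.11]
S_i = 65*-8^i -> [65, -520, 4160, -33280, 266240]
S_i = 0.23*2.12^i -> [0.23, 0.49, 1.03, 2.19, 4.65]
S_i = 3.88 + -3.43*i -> [3.88, 0.45, -2.98, -6.41, -9.84]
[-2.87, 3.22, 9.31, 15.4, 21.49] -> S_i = -2.87 + 6.09*i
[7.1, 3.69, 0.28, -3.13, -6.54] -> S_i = 7.10 + -3.41*i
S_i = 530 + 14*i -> [530, 544, 558, 572, 586]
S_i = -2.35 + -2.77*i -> [-2.35, -5.12, -7.89, -10.66, -13.43]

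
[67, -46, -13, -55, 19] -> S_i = Random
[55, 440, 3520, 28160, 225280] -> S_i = 55*8^i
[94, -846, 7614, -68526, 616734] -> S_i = 94*-9^i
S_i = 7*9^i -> [7, 63, 567, 5103, 45927]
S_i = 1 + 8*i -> [1, 9, 17, 25, 33]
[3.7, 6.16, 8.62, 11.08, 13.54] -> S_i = 3.70 + 2.46*i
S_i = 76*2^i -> [76, 152, 304, 608, 1216]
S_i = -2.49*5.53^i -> [-2.49, -13.77, -76.15, -421.09, -2328.63]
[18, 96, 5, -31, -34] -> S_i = Random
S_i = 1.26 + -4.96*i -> [1.26, -3.7, -8.66, -13.62, -18.58]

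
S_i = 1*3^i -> [1, 3, 9, 27, 81]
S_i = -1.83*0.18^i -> [-1.83, -0.33, -0.06, -0.01, -0.0]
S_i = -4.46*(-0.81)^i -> [-4.46, 3.61, -2.93, 2.37, -1.92]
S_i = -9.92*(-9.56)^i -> [-9.92, 94.84, -906.62, 8667.33, -82859.68]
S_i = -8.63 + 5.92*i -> [-8.63, -2.71, 3.21, 9.13, 15.05]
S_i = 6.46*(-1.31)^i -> [6.46, -8.46, 11.09, -14.52, 19.02]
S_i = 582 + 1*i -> [582, 583, 584, 585, 586]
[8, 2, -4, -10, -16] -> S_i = 8 + -6*i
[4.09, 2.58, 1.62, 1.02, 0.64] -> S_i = 4.09*0.63^i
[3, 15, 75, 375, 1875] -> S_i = 3*5^i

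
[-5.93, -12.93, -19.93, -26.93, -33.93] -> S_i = -5.93 + -7.00*i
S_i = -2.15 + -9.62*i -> [-2.15, -11.77, -21.39, -31.01, -40.63]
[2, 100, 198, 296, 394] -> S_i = 2 + 98*i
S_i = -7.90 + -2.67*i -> [-7.9, -10.57, -13.24, -15.91, -18.58]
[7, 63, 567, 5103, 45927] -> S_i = 7*9^i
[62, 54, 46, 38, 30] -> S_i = 62 + -8*i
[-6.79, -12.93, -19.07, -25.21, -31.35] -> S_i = -6.79 + -6.14*i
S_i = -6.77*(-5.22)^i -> [-6.77, 35.34, -184.47, 962.94, -5026.56]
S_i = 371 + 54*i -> [371, 425, 479, 533, 587]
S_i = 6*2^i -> [6, 12, 24, 48, 96]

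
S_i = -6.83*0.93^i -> [-6.83, -6.35, -5.91, -5.49, -5.11]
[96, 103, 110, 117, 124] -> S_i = 96 + 7*i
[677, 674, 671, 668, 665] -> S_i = 677 + -3*i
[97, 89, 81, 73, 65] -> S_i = 97 + -8*i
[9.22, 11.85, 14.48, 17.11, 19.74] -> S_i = 9.22 + 2.63*i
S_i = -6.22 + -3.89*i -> [-6.22, -10.11, -14.0, -17.89, -21.78]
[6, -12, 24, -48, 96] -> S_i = 6*-2^i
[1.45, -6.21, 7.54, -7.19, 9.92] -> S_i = Random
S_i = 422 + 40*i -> [422, 462, 502, 542, 582]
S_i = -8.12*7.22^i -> [-8.12, -58.63, -423.28, -3056.1, -22065.05]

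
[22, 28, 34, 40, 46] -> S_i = 22 + 6*i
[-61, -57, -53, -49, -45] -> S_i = -61 + 4*i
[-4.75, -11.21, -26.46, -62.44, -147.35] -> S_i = -4.75*2.36^i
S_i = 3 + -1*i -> [3, 2, 1, 0, -1]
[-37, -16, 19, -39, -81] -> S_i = Random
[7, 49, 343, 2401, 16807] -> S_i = 7*7^i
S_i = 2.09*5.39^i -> [2.09, 11.27, 60.72, 327.27, 1764.01]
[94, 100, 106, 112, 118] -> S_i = 94 + 6*i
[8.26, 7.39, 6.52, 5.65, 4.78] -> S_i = 8.26 + -0.87*i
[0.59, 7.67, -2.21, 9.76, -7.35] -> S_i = Random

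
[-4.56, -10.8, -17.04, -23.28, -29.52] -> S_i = -4.56 + -6.24*i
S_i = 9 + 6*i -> [9, 15, 21, 27, 33]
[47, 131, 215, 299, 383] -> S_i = 47 + 84*i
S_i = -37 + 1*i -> [-37, -36, -35, -34, -33]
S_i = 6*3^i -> [6, 18, 54, 162, 486]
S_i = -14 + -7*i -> [-14, -21, -28, -35, -42]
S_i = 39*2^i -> [39, 78, 156, 312, 624]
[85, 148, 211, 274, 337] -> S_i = 85 + 63*i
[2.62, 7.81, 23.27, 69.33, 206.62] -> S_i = 2.62*2.98^i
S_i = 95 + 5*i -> [95, 100, 105, 110, 115]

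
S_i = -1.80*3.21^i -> [-1.8, -5.78, -18.55, -59.54, -191.11]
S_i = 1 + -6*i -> [1, -5, -11, -17, -23]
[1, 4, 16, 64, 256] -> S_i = 1*4^i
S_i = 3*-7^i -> [3, -21, 147, -1029, 7203]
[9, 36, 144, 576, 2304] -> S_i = 9*4^i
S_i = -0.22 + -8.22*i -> [-0.22, -8.44, -16.66, -24.88, -33.1]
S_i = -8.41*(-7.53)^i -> [-8.41, 63.33, -476.85, 3590.71, -27038.08]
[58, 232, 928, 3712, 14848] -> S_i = 58*4^i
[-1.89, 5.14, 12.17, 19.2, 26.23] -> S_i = -1.89 + 7.03*i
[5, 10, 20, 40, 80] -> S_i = 5*2^i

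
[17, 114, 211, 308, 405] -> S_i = 17 + 97*i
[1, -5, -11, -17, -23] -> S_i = 1 + -6*i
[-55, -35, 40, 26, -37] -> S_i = Random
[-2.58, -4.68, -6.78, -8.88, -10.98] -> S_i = -2.58 + -2.10*i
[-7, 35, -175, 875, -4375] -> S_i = -7*-5^i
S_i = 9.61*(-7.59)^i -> [9.61, -72.94, 553.61, -4201.93, 31892.64]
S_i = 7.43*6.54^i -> [7.43, 48.59, 317.79, 2078.37, 13592.51]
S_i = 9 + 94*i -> [9, 103, 197, 291, 385]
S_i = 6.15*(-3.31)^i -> [6.15, -20.36, 67.38, -223.03, 738.22]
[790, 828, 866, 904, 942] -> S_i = 790 + 38*i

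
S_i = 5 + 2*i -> [5, 7, 9, 11, 13]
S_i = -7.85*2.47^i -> [-7.85, -19.39, -47.89, -118.29, -292.18]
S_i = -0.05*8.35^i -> [-0.05, -0.42, -3.49, -29.11, -243.06]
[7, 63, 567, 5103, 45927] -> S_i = 7*9^i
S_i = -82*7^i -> [-82, -574, -4018, -28126, -196882]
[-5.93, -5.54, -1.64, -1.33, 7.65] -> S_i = Random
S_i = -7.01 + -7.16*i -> [-7.01, -14.17, -21.33, -28.49, -35.65]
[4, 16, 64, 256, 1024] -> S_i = 4*4^i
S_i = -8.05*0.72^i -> [-8.05, -5.8, -4.17, -3.0, -2.16]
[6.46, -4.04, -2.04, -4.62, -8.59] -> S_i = Random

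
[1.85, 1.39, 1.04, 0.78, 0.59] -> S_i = 1.85*0.75^i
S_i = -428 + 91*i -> [-428, -337, -246, -155, -64]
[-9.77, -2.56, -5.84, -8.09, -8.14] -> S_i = Random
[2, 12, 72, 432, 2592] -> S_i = 2*6^i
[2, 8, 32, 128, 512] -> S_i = 2*4^i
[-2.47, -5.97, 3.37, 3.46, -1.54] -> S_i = Random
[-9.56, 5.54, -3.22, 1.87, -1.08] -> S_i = -9.56*(-0.58)^i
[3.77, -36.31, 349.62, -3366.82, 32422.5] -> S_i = 3.77*(-9.63)^i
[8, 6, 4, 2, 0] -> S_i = 8 + -2*i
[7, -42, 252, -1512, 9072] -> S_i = 7*-6^i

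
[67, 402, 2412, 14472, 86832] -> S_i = 67*6^i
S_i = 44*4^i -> [44, 176, 704, 2816, 11264]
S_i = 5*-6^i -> [5, -30, 180, -1080, 6480]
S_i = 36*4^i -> [36, 144, 576, 2304, 9216]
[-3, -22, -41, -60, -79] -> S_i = -3 + -19*i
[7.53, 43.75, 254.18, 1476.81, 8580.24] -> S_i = 7.53*5.81^i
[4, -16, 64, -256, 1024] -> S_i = 4*-4^i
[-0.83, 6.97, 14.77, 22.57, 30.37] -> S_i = -0.83 + 7.80*i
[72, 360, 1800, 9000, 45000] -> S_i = 72*5^i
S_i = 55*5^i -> [55, 275, 1375, 6875, 34375]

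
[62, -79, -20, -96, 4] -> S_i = Random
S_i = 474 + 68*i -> [474, 542, 610, 678, 746]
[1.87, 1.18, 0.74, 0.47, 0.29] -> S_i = 1.87*0.63^i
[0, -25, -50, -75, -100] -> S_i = 0 + -25*i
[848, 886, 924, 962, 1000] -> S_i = 848 + 38*i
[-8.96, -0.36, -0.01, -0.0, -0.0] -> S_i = -8.96*0.04^i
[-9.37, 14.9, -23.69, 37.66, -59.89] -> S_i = -9.37*(-1.59)^i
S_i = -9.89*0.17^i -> [-9.89, -1.68, -0.29, -0.05, -0.01]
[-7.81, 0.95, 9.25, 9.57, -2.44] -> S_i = Random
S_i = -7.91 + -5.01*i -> [-7.91, -12.92, -17.93, -22.94, -27.95]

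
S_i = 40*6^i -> [40, 240, 1440, 8640, 51840]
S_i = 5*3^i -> [5, 15, 45, 135, 405]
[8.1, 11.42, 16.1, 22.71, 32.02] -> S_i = 8.10*1.41^i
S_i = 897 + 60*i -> [897, 957, 1017, 1077, 1137]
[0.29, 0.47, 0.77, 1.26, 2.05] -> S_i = 0.29*1.63^i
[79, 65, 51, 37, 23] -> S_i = 79 + -14*i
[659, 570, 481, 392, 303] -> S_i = 659 + -89*i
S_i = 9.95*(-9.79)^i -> [9.95, -97.41, 953.65, -9336.22, 91401.61]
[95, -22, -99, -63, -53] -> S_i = Random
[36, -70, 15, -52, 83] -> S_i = Random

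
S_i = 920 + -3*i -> [920, 917, 914, 911, 908]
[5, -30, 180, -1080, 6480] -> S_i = 5*-6^i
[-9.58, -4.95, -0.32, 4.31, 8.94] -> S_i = -9.58 + 4.63*i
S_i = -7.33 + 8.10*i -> [-7.33, 0.77, 8.87, 16.97, 25.07]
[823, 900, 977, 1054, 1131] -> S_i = 823 + 77*i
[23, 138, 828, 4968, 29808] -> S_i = 23*6^i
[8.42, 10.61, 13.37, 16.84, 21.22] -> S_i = 8.42*1.26^i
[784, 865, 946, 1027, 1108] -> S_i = 784 + 81*i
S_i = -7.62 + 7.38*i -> [-7.62, -0.24, 7.14, 14.52, 21.9]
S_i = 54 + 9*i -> [54, 63, 72, 81, 90]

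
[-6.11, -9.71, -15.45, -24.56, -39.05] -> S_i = -6.11*1.59^i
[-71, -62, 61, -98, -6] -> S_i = Random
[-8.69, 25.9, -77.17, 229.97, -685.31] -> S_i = -8.69*(-2.98)^i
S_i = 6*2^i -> [6, 12, 24, 48, 96]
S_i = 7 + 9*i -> [7, 16, 25, 34, 43]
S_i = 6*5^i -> [6, 30, 150, 750, 3750]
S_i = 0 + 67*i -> [0, 67, 134, 201, 268]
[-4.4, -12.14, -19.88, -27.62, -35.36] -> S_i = -4.40 + -7.74*i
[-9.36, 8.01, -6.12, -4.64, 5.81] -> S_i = Random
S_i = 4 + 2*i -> [4, 6, 8, 10, 12]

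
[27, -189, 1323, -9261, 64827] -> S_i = 27*-7^i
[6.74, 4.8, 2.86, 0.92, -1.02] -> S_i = 6.74 + -1.94*i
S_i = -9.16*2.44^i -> [-9.16, -22.35, -54.53, -133.07, -324.68]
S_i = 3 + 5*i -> [3, 8, 13, 18, 23]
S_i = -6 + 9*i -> [-6, 3, 12, 21, 30]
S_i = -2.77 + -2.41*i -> [-2.77, -5.18, -7.59, -10.0, -12.41]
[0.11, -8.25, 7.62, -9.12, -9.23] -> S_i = Random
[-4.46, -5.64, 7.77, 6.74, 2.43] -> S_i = Random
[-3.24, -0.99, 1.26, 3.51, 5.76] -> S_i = -3.24 + 2.25*i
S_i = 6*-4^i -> [6, -24, 96, -384, 1536]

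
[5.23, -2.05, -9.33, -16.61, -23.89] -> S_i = 5.23 + -7.28*i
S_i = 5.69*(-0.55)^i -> [5.69, -3.13, 1.72, -0.95, 0.52]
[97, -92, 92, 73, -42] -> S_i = Random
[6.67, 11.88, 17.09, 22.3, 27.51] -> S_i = 6.67 + 5.21*i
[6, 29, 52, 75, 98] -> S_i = 6 + 23*i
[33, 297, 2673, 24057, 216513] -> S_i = 33*9^i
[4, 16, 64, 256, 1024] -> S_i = 4*4^i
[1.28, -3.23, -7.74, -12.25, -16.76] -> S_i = 1.28 + -4.51*i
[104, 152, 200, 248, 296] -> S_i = 104 + 48*i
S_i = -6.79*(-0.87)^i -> [-6.79, 5.91, -5.14, 4.47, -3.89]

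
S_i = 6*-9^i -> [6, -54, 486, -4374, 39366]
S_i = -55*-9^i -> [-55, 495, -4455, 40095, -360855]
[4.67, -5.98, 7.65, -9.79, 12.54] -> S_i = 4.67*(-1.28)^i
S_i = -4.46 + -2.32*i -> [-4.46, -6.78, -9.1, -11.42, -13.74]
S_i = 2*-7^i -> [2, -14, 98, -686, 4802]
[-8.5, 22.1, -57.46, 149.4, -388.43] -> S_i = -8.50*(-2.60)^i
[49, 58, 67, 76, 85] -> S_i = 49 + 9*i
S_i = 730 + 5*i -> [730, 735, 740, 745, 750]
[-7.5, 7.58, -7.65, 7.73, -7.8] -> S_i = -7.50*(-1.01)^i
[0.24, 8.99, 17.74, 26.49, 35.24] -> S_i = 0.24 + 8.75*i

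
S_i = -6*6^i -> [-6, -36, -216, -1296, -7776]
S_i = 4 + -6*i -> [4, -2, -8, -14, -20]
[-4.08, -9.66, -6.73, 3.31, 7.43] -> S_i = Random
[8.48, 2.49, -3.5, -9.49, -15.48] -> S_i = 8.48 + -5.99*i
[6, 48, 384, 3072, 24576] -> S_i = 6*8^i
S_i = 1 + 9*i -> [1, 10, 19, 28, 37]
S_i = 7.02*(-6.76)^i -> [7.02, -47.46, 320.8, -2168.59, 14659.66]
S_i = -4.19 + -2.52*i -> [-4.19, -6.71, -9.23, -11.75, -14.27]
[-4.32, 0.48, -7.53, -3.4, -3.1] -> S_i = Random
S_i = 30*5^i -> [30, 150, 750, 3750, 18750]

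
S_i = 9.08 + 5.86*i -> [9.08, 14.94, 20.8, 26.66, 32.52]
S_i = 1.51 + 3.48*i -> [1.51, 4.99, 8.47, 11.95, 15.43]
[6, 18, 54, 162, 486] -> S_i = 6*3^i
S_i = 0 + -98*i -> [0, -98, -196, -294, -392]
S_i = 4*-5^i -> [4, -20, 100, -500, 2500]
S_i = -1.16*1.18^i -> [-1.16, -1.37, -1.62, -1.91, -2.25]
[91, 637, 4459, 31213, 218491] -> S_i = 91*7^i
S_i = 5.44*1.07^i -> [5.44, 5.82, 6.23, 6.66, 7.13]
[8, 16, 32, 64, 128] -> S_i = 8*2^i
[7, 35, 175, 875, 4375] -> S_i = 7*5^i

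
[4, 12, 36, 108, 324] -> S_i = 4*3^i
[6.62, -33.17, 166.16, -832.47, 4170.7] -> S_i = 6.62*(-5.01)^i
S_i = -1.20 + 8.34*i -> [-1.2, 7.14, 15.48, 23.82, 32.16]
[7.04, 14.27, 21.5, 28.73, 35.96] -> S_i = 7.04 + 7.23*i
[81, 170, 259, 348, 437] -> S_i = 81 + 89*i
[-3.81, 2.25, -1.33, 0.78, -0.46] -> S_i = -3.81*(-0.59)^i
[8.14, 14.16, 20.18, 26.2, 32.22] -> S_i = 8.14 + 6.02*i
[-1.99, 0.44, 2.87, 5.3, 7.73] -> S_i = -1.99 + 2.43*i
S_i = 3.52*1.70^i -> [3.52, 5.98, 10.17, 17.29, 29.4]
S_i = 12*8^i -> [12, 96, 768, 6144, 49152]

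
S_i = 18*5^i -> [18, 90, 450, 2250, 11250]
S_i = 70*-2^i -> [70, -140, 280, -560, 1120]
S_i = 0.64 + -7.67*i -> [0.64, -7.03, -14.7, -22.37, -30.04]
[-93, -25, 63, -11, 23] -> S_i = Random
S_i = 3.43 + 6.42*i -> [3.43, 9.85, 16.27, 22.69, 29.11]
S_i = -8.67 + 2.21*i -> [-8.67, -6.46, -4.25, -2.04, 0.17]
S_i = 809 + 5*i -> [809, 814, 819, 824, 829]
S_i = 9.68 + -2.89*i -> [9.68, 6.79, 3.9, 1.01, -1.88]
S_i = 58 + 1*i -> [58, 59, 60, 61, 62]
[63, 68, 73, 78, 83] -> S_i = 63 + 5*i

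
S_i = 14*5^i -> [14, 70, 350, 1750, 8750]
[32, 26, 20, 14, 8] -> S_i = 32 + -6*i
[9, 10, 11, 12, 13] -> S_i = 9 + 1*i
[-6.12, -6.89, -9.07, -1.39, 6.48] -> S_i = Random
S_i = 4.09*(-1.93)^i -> [4.09, -7.89, 15.23, -29.4, 56.75]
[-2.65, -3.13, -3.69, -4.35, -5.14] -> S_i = -2.65*1.18^i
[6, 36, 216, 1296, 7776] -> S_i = 6*6^i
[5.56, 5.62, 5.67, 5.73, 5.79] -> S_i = 5.56*1.01^i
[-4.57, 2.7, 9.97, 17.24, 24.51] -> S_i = -4.57 + 7.27*i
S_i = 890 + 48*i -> [890, 938, 986, 1034, 1082]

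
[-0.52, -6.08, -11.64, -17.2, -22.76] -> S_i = -0.52 + -5.56*i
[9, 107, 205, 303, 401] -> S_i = 9 + 98*i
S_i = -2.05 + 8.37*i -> [-2.05, 6.32, 14.69, 23.06, 31.43]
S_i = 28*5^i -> [28, 140, 700, 3500, 17500]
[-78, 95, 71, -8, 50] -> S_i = Random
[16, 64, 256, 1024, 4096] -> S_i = 16*4^i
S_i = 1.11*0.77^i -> [1.11, 0.85, 0.66, 0.51, 0.39]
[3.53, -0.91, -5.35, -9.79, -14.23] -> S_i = 3.53 + -4.44*i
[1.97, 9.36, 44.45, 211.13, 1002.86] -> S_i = 1.97*4.75^i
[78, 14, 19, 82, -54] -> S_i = Random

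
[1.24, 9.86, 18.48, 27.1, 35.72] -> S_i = 1.24 + 8.62*i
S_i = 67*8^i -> [67, 536, 4288, 34304, 274432]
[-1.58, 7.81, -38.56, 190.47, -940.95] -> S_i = -1.58*(-4.94)^i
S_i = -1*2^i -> [-1, -2, -4, -8, -16]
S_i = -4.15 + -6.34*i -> [-4.15, -10.49, -16.83, -23.17, -29.51]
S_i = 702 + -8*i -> [702, 694, 686, 678, 670]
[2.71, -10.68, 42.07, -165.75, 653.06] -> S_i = 2.71*(-3.94)^i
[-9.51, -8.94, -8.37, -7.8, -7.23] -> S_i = -9.51 + 0.57*i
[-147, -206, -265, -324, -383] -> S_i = -147 + -59*i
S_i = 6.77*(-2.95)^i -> [6.77, -19.97, 58.92, -173.8, 512.72]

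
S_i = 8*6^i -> [8, 48, 288, 1728, 10368]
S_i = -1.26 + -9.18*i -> [-1.26, -10.44, -19.62, -28.8, -37.98]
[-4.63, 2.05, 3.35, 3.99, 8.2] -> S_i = Random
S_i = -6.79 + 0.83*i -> [-6.79, -5.96, -5.13, -4.3, -3.47]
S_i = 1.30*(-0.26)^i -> [1.3, -0.34, 0.09, -0.02, 0.01]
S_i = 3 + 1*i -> [3, 4, 5, 6, 7]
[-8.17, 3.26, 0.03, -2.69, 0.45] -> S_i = Random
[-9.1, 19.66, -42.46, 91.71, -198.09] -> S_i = -9.10*(-2.16)^i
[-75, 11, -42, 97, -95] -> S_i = Random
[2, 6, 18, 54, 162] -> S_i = 2*3^i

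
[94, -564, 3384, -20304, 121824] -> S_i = 94*-6^i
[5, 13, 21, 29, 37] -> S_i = 5 + 8*i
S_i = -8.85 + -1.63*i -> [-8.85, -10.48, -12.11, -13.74, -15.37]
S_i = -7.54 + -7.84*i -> [-7.54, -15.38, -23.22, -31.06, -38.9]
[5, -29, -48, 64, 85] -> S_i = Random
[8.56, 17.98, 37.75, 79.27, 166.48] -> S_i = 8.56*2.10^i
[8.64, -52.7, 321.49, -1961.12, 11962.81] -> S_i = 8.64*(-6.10)^i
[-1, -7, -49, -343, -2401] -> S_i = -1*7^i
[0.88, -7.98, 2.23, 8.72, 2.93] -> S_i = Random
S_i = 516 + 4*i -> [516, 520, 524, 528, 532]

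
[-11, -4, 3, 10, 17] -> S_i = -11 + 7*i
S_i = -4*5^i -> [-4, -20, -100, -500, -2500]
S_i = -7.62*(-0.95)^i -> [-7.62, 7.24, -6.88, 6.53, -6.21]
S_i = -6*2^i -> [-6, -12, -24, -48, -96]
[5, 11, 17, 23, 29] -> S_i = 5 + 6*i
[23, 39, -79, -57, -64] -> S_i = Random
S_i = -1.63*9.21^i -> [-1.63, -15.01, -138.26, -1273.4, -11728.06]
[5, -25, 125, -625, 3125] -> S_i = 5*-5^i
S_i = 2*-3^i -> [2, -6, 18, -54, 162]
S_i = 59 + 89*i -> [59, 148, 237, 326, 415]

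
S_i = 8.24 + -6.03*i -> [8.24, 2.21, -3.82, -9.85, -15.88]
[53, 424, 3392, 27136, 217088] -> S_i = 53*8^i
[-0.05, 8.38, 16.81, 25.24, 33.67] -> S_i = -0.05 + 8.43*i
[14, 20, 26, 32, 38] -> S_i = 14 + 6*i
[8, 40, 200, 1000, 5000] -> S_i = 8*5^i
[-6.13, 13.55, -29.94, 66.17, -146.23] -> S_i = -6.13*(-2.21)^i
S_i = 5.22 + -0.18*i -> [5.22, 5.04, 4.86, 4.68, 4.5]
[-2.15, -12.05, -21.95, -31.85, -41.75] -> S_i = -2.15 + -9.90*i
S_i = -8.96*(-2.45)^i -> [-8.96, 21.95, -53.78, 131.77, -322.83]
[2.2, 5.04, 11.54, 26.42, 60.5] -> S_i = 2.20*2.29^i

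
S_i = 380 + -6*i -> [380, 374, 368, 362, 356]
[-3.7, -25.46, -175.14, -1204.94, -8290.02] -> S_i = -3.70*6.88^i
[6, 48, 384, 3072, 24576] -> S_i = 6*8^i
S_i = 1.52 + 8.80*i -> [1.52, 10.32, 19.12, 27.92, 36.72]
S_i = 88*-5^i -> [88, -440, 2200, -11000, 55000]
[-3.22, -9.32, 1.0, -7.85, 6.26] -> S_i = Random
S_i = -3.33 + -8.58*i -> [-3.33, -11.91, -20.49, -29.07, -37.65]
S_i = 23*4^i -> [23, 92, 368, 1472, 5888]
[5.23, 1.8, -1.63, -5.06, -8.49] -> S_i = 5.23 + -3.43*i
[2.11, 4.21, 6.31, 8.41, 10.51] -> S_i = 2.11 + 2.10*i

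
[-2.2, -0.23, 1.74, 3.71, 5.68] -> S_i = -2.20 + 1.97*i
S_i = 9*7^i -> [9, 63, 441, 3087, 21609]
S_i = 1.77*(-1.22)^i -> [1.77, -2.16, 2.63, -3.21, 3.92]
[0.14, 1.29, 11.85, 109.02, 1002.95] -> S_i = 0.14*9.20^i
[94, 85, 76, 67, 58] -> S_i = 94 + -9*i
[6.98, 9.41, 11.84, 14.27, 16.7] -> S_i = 6.98 + 2.43*i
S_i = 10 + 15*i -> [10, 25, 40, 55, 70]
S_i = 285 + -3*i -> [285, 282, 279, 276, 273]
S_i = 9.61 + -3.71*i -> [9.61, 5.9, 2.19, -1.52, -5.23]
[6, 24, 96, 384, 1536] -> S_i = 6*4^i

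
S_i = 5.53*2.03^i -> [5.53, 11.23, 22.79, 46.26, 93.91]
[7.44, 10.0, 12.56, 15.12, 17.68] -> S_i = 7.44 + 2.56*i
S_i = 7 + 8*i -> [7, 15, 23, 31, 39]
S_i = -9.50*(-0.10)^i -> [-9.5, 0.95, -0.1, 0.01, -0.0]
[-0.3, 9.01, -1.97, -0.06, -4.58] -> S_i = Random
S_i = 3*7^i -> [3, 21, 147, 1029, 7203]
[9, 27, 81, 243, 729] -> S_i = 9*3^i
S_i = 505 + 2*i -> [505, 507, 509, 511, 513]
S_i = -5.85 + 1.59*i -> [-5.85, -4.26, -2.67, -1.08, 0.51]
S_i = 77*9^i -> [77, 693, 6237, 56133, 505197]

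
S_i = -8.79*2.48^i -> [-8.79, -21.8, -54.06, -134.07, -332.5]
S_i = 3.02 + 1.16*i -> [3.02, 4.18, 5.34, 6.5, 7.66]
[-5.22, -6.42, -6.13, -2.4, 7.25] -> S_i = Random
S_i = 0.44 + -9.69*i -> [0.44, -9.25, -18.94, -28.63, -38.32]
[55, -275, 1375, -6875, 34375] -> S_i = 55*-5^i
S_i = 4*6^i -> [4, 24, 144, 864, 5184]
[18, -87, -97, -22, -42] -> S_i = Random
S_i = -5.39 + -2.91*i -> [-5.39, -8.3, -11.21, -14.12, -17.03]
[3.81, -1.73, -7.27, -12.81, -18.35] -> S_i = 3.81 + -5.54*i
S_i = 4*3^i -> [4, 12, 36, 108, 324]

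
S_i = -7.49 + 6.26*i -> [-7.49, -1.23, 5.03, 11.29, 17.55]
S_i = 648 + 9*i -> [648, 657, 666, 675, 684]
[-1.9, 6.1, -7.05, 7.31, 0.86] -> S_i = Random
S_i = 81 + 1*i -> [81, 82, 83, 84, 85]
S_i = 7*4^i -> [7, 28, 112, 448, 1792]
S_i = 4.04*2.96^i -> [4.04, 11.96, 35.4, 104.77, 310.13]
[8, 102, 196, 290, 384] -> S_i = 8 + 94*i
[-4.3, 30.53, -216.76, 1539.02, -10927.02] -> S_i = -4.30*(-7.10)^i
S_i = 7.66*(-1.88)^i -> [7.66, -14.4, 27.07, -50.9, 95.69]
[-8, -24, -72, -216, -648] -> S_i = -8*3^i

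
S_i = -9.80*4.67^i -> [-9.8, -45.77, -213.73, -998.11, -4661.16]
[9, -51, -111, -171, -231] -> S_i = 9 + -60*i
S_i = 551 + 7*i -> [551, 558, 565, 572, 579]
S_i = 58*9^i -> [58, 522, 4698, 42282, 380538]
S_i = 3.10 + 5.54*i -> [3.1, 8.64, 14.18, 19.72, 25.26]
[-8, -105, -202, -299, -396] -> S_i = -8 + -97*i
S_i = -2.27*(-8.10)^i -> [-2.27, 18.39, -148.93, 1206.37, -9771.61]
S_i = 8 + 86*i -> [8, 94, 180, 266, 352]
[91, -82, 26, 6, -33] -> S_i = Random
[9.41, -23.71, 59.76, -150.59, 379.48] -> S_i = 9.41*(-2.52)^i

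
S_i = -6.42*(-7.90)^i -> [-6.42, 50.72, -400.67, 3165.31, -25005.95]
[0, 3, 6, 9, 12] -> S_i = 0 + 3*i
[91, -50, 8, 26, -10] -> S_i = Random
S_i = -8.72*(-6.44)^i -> [-8.72, 56.16, -361.65, 2329.02, -14998.92]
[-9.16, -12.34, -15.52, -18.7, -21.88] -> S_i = -9.16 + -3.18*i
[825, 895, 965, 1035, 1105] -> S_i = 825 + 70*i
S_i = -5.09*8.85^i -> [-5.09, -45.05, -398.66, -3528.15, -31224.17]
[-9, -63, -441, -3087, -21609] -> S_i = -9*7^i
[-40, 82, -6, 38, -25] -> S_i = Random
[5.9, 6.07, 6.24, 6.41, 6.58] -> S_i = 5.90 + 0.17*i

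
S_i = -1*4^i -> [-1, -4, -16, -64, -256]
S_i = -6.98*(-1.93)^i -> [-6.98, 13.47, -26.0, 50.18, -96.85]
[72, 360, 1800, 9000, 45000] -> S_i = 72*5^i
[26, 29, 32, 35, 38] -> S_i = 26 + 3*i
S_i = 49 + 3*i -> [49, 52, 55, 58, 61]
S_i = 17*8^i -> [17, 136, 1088, 8704, 69632]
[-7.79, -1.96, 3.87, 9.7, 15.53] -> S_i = -7.79 + 5.83*i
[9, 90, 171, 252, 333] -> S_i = 9 + 81*i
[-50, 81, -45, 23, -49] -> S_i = Random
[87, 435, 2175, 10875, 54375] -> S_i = 87*5^i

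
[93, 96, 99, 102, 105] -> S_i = 93 + 3*i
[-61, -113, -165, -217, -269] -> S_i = -61 + -52*i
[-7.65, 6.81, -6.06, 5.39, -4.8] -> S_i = -7.65*(-0.89)^i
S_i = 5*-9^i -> [5, -45, 405, -3645, 32805]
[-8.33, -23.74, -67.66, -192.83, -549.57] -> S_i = -8.33*2.85^i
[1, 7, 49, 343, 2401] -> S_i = 1*7^i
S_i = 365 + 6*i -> [365, 371, 377, 383, 389]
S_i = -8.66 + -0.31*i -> [-8.66, -8.97, -9.28, -9.59, -9.9]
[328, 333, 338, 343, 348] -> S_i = 328 + 5*i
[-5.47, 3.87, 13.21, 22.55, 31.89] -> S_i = -5.47 + 9.34*i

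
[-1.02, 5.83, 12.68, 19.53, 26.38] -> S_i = -1.02 + 6.85*i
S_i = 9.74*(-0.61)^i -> [9.74, -5.94, 3.62, -2.21, 1.35]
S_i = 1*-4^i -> [1, -4, 16, -64, 256]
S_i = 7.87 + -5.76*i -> [7.87, 2.11, -3.65, -9.41, -15.17]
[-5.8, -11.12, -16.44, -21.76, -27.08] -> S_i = -5.80 + -5.32*i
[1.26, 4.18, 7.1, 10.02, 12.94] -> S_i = 1.26 + 2.92*i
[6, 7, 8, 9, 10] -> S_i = 6 + 1*i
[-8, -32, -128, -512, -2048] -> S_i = -8*4^i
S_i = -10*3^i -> [-10, -30, -90, -270, -810]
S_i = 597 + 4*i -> [597, 601, 605, 609, 613]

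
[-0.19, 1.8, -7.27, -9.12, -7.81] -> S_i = Random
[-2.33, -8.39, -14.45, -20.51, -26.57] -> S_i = -2.33 + -6.06*i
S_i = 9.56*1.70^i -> [9.56, 16.25, 27.63, 46.97, 79.85]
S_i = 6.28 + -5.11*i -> [6.28, 1.17, -3.94, -9.05, -14.16]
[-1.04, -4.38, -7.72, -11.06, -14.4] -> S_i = -1.04 + -3.34*i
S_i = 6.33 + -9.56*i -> [6.33, -3.23, -12.79, -22.35, -31.91]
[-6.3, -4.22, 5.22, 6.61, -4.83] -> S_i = Random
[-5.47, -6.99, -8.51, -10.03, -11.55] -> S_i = -5.47 + -1.52*i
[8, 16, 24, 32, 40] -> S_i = 8 + 8*i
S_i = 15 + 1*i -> [15, 16, 17, 18, 19]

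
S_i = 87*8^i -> [87, 696, 5568, 44544, 356352]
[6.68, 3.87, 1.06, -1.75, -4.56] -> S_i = 6.68 + -2.81*i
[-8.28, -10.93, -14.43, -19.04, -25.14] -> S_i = -8.28*1.32^i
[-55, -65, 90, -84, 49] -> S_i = Random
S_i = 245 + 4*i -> [245, 249, 253, 257, 261]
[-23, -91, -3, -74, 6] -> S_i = Random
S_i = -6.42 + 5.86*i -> [-6.42, -0.56, 5.3, 11.16, 17.02]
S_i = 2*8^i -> [2, 16, 128, 1024, 8192]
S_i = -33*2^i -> [-33, -66, -132, -264, -528]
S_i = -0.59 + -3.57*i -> [-0.59, -4.16, -7.73, -11.3, -14.87]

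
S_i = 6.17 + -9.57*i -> [6.17, -3.4, -12.97, -22.54, -32.11]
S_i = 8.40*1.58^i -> [8.4, 13.27, 20.97, 33.13, 52.35]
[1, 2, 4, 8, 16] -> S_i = 1*2^i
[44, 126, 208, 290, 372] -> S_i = 44 + 82*i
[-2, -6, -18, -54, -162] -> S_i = -2*3^i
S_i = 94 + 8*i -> [94, 102, 110, 118, 126]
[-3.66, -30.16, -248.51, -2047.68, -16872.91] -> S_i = -3.66*8.24^i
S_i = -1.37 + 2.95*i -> [-1.37, 1.58, 4.53, 7.48, 10.43]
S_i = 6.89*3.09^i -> [6.89, 21.29, 65.79, 203.28, 628.14]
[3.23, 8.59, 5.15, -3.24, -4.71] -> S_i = Random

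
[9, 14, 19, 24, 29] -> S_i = 9 + 5*i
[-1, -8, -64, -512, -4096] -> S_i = -1*8^i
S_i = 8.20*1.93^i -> [8.2, 15.83, 30.54, 58.95, 113.77]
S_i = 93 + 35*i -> [93, 128, 163, 198, 233]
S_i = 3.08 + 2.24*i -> [3.08, 5.32, 7.56, 9.8, 12.04]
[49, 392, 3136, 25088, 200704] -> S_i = 49*8^i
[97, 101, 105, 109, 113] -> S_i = 97 + 4*i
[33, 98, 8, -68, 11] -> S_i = Random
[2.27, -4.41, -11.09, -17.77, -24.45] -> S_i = 2.27 + -6.68*i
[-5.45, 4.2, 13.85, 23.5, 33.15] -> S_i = -5.45 + 9.65*i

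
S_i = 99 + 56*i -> [99, 155, 211, 267, 323]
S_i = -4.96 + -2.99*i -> [-4.96, -7.95, -10.94, -13.93, -16.92]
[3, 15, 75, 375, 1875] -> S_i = 3*5^i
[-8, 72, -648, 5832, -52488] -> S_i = -8*-9^i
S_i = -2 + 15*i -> [-2, 13, 28, 43, 58]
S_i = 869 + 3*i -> [869, 872, 875, 878, 881]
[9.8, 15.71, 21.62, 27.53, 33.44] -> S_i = 9.80 + 5.91*i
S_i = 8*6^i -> [8, 48, 288, 1728, 10368]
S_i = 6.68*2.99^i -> [6.68, 19.97, 59.72, 178.56, 533.9]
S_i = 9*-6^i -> [9, -54, 324, -1944, 11664]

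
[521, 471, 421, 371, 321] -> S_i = 521 + -50*i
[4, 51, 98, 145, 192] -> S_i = 4 + 47*i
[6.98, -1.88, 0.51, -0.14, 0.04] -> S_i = 6.98*(-0.27)^i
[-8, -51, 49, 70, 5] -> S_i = Random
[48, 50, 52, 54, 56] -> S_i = 48 + 2*i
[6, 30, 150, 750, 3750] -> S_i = 6*5^i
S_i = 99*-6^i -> [99, -594, 3564, -21384, 128304]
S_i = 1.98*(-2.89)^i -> [1.98, -5.72, 16.54, -47.79, 138.12]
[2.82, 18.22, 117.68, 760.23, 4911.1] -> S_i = 2.82*6.46^i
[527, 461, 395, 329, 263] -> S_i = 527 + -66*i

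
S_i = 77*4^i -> [77, 308, 1232, 4928, 19712]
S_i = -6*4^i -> [-6, -24, -96, -384, -1536]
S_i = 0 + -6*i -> [0, -6, -12, -18, -24]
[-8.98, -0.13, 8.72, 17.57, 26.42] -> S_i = -8.98 + 8.85*i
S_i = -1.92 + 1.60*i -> [-1.92, -0.32, 1.28, 2.88, 4.48]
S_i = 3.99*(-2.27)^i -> [3.99, -9.06, 20.56, -46.67, 105.94]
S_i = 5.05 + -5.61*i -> [5.05, -0.56, -6.17, -11.78, -17.39]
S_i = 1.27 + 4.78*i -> [1.27, 6.05, 10.83, 15.61, 20.39]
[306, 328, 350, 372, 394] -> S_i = 306 + 22*i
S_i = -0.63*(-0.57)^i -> [-0.63, 0.36, -0.2, 0.12, -0.07]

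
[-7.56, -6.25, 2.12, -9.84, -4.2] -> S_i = Random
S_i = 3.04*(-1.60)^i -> [3.04, -4.86, 7.78, -12.45, 19.92]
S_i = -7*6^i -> [-7, -42, -252, -1512, -9072]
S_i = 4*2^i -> [4, 8, 16, 32, 64]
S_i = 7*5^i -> [7, 35, 175, 875, 4375]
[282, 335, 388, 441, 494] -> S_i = 282 + 53*i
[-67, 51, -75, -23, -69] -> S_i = Random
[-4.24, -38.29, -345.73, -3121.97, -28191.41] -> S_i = -4.24*9.03^i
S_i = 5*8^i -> [5, 40, 320, 2560, 20480]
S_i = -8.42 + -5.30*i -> [-8.42, -13.72, -19.02, -24.32, -29.62]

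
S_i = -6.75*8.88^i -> [-6.75, -59.94, -532.27, -4726.53, -41971.61]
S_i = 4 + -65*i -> [4, -61, -126, -191, -256]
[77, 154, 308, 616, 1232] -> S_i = 77*2^i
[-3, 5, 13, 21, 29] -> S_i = -3 + 8*i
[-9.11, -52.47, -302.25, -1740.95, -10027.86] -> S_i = -9.11*5.76^i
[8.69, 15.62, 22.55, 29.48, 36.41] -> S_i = 8.69 + 6.93*i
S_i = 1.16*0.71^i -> [1.16, 0.82, 0.58, 0.42, 0.29]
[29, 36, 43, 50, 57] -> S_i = 29 + 7*i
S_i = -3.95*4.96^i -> [-3.95, -19.59, -97.18, -481.99, -2390.69]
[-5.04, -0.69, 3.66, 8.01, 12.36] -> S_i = -5.04 + 4.35*i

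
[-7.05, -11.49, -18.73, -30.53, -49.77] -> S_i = -7.05*1.63^i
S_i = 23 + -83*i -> [23, -60, -143, -226, -309]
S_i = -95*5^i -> [-95, -475, -2375, -11875, -59375]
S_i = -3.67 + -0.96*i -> [-3.67, -4.63, -5.59, -6.55, -7.51]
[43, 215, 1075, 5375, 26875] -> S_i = 43*5^i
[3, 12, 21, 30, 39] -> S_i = 3 + 9*i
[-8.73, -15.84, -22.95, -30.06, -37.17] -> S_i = -8.73 + -7.11*i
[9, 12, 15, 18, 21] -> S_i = 9 + 3*i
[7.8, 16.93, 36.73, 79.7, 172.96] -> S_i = 7.80*2.17^i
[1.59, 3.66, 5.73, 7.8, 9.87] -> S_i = 1.59 + 2.07*i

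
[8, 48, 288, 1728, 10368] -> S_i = 8*6^i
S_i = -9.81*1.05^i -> [-9.81, -10.3, -10.82, -11.36, -11.92]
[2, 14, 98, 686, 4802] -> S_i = 2*7^i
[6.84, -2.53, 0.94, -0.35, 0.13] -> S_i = 6.84*(-0.37)^i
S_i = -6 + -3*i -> [-6, -9, -12, -15, -18]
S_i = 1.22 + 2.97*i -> [1.22, 4.19, 7.16, 10.13, 13.1]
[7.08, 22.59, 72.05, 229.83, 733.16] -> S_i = 7.08*3.19^i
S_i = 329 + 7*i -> [329, 336, 343, 350, 357]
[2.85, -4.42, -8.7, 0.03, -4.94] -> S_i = Random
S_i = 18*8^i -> [18, 144, 1152, 9216, 73728]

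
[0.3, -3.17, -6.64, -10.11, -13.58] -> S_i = 0.30 + -3.47*i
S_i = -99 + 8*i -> [-99, -91, -83, -75, -67]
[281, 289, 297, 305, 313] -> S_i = 281 + 8*i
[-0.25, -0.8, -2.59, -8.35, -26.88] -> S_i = -0.25*3.22^i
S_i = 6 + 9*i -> [6, 15, 24, 33, 42]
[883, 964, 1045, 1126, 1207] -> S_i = 883 + 81*i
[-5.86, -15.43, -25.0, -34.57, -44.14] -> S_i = -5.86 + -9.57*i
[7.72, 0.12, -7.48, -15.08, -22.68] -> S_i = 7.72 + -7.60*i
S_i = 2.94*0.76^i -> [2.94, 2.23, 1.7, 1.29, 0.98]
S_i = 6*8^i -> [6, 48, 384, 3072, 24576]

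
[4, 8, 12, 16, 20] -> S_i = 4 + 4*i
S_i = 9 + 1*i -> [9, 10, 11, 12, 13]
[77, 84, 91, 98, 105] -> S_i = 77 + 7*i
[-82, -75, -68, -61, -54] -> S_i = -82 + 7*i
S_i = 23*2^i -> [23, 46, 92, 184, 368]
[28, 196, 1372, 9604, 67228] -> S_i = 28*7^i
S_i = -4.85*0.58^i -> [-4.85, -2.81, -1.63, -0.95, -0.55]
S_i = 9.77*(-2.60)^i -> [9.77, -25.4, 66.05, -171.72, 446.47]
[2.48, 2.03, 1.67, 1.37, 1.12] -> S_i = 2.48*0.82^i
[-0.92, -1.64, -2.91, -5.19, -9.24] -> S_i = -0.92*1.78^i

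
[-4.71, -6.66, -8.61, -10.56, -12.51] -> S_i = -4.71 + -1.95*i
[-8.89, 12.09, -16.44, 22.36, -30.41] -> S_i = -8.89*(-1.36)^i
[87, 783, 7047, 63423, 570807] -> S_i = 87*9^i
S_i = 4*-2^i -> [4, -8, 16, -32, 64]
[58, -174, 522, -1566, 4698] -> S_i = 58*-3^i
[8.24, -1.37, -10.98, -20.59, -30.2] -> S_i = 8.24 + -9.61*i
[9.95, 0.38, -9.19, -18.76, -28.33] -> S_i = 9.95 + -9.57*i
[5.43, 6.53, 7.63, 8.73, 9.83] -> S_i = 5.43 + 1.10*i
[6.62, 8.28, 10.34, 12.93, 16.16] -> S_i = 6.62*1.25^i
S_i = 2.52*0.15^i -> [2.52, 0.38, 0.06, 0.01, 0.0]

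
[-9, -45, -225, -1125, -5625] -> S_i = -9*5^i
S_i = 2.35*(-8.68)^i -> [2.35, -20.4, 177.05, -1536.83, 13339.72]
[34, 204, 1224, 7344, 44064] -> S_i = 34*6^i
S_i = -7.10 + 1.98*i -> [-7.1, -5.12, -3.14, -1.16, 0.82]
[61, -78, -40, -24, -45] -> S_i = Random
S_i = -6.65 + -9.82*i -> [-6.65, -16.47, -26.29, -36.11, -45.93]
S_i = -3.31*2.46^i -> [-3.31, -8.14, -20.03, -49.28, -121.22]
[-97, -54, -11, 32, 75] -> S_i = -97 + 43*i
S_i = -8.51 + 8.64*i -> [-8.51, 0.13, 8.77, 17.41, 26.05]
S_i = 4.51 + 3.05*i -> [4.51, 7.56, 10.61, 13.66, 16.71]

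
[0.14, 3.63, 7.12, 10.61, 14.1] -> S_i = 0.14 + 3.49*i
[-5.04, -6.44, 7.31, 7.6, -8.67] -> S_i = Random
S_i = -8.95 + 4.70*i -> [-8.95, -4.25, 0.45, 5.15, 9.85]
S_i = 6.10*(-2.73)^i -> [6.1, -16.65, 45.46, -124.11, 338.83]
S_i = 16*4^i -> [16, 64, 256, 1024, 4096]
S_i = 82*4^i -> [82, 328, 1312, 5248, 20992]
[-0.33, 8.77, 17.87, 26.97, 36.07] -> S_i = -0.33 + 9.10*i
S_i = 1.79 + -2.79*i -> [1.79, -1.0, -3.79, -6.58, -9.37]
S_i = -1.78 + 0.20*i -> [-1.78, -1.58, -1.38, -1.18, -0.98]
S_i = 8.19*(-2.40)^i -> [8.19, -19.66, 47.17, -113.22, 271.72]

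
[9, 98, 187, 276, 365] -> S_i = 9 + 89*i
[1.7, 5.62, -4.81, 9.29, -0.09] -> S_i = Random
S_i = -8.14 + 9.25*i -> [-8.14, 1.11, 10.36, 19.61, 28.86]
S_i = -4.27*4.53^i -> [-4.27, -19.34, -87.62, -396.94, -1798.13]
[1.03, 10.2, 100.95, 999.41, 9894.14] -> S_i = 1.03*9.90^i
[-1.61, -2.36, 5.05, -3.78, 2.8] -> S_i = Random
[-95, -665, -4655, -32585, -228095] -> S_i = -95*7^i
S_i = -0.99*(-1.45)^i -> [-0.99, 1.44, -2.08, 3.02, -4.38]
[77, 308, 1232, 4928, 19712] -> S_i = 77*4^i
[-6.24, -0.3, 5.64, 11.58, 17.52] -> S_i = -6.24 + 5.94*i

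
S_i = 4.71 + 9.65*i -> [4.71, 14.36, 24.01, 33.66, 43.31]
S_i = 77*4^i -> [77, 308, 1232, 4928, 19712]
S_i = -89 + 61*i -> [-89, -28, 33, 94, 155]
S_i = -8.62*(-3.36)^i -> [-8.62, 28.96, -97.32, 326.98, -1098.66]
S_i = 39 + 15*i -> [39, 54, 69, 84, 99]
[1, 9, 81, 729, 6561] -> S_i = 1*9^i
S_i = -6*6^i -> [-6, -36, -216, -1296, -7776]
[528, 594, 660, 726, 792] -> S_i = 528 + 66*i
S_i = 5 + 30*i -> [5, 35, 65, 95, 125]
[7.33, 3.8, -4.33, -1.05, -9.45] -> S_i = Random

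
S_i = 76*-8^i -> [76, -608, 4864, -38912, 311296]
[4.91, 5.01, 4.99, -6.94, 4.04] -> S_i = Random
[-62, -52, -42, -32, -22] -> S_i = -62 + 10*i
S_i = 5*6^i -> [5, 30, 180, 1080, 6480]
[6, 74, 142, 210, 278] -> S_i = 6 + 68*i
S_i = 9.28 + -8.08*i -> [9.28, 1.2, -6.88, -14.96, -23.04]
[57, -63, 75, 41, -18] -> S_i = Random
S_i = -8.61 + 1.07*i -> [-8.61, -7.54, -6.47, -5.4, -4.33]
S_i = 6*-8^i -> [6, -48, 384, -3072, 24576]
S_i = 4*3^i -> [4, 12, 36, 108, 324]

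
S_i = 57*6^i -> [57, 342, 2052, 12312, 73872]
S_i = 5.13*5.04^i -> [5.13, 25.86, 130.31, 656.76, 3310.09]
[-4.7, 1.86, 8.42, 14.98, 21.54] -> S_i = -4.70 + 6.56*i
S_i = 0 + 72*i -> [0, 72, 144, 216, 288]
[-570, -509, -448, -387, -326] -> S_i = -570 + 61*i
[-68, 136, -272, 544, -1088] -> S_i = -68*-2^i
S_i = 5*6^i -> [5, 30, 180, 1080, 6480]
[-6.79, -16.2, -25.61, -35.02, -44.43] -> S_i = -6.79 + -9.41*i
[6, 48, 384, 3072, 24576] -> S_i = 6*8^i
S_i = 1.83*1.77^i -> [1.83, 3.24, 5.73, 10.15, 17.96]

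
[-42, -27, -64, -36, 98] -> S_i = Random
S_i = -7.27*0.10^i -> [-7.27, -0.73, -0.07, -0.01, -0.0]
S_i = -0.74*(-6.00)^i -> [-0.74, 4.44, -26.64, 159.84, -959.04]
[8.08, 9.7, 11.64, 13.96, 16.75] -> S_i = 8.08*1.20^i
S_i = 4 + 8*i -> [4, 12, 20, 28, 36]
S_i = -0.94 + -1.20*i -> [-0.94, -2.14, -3.34, -4.54, -5.74]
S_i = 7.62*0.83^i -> [7.62, 6.32, 5.25, 4.36, 3.62]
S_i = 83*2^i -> [83, 166, 332, 664, 1328]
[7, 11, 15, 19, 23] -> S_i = 7 + 4*i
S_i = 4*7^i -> [4, 28, 196, 1372, 9604]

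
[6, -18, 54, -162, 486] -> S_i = 6*-3^i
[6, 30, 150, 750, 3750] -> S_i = 6*5^i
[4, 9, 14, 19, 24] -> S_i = 4 + 5*i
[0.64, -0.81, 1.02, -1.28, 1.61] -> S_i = 0.64*(-1.26)^i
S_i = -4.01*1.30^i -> [-4.01, -5.21, -6.78, -8.81, -11.45]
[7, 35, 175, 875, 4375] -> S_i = 7*5^i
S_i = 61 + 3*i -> [61, 64, 67, 70, 73]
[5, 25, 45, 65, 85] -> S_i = 5 + 20*i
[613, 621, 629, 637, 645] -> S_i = 613 + 8*i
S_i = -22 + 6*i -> [-22, -16, -10, -4, 2]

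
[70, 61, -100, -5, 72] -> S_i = Random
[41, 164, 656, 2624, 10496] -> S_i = 41*4^i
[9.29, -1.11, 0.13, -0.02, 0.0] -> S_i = 9.29*(-0.12)^i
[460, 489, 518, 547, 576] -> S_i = 460 + 29*i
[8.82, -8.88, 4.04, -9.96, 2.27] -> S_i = Random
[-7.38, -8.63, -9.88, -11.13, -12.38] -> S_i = -7.38 + -1.25*i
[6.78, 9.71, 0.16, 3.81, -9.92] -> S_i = Random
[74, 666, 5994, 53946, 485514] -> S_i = 74*9^i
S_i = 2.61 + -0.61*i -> [2.61, 2.0, 1.39, 0.78, 0.17]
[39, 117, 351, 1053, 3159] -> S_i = 39*3^i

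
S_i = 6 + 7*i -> [6, 13, 20, 27, 34]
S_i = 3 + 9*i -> [3, 12, 21, 30, 39]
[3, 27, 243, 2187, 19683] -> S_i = 3*9^i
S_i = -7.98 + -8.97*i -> [-7.98, -16.95, -25.92, -34.89, -43.86]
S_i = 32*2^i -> [32, 64, 128, 256, 512]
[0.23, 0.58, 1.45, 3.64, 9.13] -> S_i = 0.23*2.51^i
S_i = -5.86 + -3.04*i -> [-5.86, -8.9, -11.94, -14.98, -18.02]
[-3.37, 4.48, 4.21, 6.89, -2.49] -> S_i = Random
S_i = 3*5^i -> [3, 15, 75, 375, 1875]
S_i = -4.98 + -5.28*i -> [-4.98, -10.26, -15.54, -20.82, -26.1]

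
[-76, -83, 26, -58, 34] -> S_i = Random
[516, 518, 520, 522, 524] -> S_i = 516 + 2*i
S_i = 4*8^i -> [4, 32, 256, 2048, 16384]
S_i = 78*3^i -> [78, 234, 702, 2106, 6318]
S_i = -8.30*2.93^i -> [-8.3, -24.32, -71.25, -208.78, -611.71]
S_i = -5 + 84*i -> [-5, 79, 163, 247, 331]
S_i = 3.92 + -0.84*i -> [3.92, 3.08, 2.24, 1.4, 0.56]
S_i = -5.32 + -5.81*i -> [-5.32, -11.13, -16.94, -22.75, -28.56]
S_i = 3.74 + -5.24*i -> [3.74, -1.5, -6.74, -11.98, -17.22]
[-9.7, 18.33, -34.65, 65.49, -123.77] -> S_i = -9.70*(-1.89)^i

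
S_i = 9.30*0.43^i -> [9.3, 4.0, 1.72, 0.74, 0.32]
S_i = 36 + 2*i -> [36, 38, 40, 42, 44]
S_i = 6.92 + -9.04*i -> [6.92, -2.12, -11.16, -20.2, -29.24]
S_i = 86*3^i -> [86, 258, 774, 2322, 6966]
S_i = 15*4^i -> [15, 60, 240, 960, 3840]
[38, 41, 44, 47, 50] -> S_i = 38 + 3*i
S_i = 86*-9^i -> [86, -774, 6966, -62694, 564246]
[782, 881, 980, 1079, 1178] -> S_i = 782 + 99*i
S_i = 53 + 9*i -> [53, 62, 71, 80, 89]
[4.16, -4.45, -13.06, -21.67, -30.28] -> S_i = 4.16 + -8.61*i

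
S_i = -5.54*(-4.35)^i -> [-5.54, 24.1, -104.83, 456.01, -1983.66]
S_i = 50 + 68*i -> [50, 118, 186, 254, 322]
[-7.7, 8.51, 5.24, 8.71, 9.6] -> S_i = Random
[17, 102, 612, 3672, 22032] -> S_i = 17*6^i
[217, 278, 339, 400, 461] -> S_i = 217 + 61*i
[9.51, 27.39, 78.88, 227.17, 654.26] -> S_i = 9.51*2.88^i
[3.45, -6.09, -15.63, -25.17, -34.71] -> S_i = 3.45 + -9.54*i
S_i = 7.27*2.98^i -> [7.27, 21.66, 64.56, 192.39, 573.32]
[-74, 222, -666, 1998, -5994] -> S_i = -74*-3^i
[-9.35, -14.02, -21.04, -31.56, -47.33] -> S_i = -9.35*1.50^i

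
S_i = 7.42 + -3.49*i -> [7.42, 3.93, 0.44, -3.05, -6.54]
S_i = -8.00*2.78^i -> [-8.0, -22.24, -61.83, -171.88, -477.83]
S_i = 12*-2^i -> [12, -24, 48, -96, 192]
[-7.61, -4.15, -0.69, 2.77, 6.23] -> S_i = -7.61 + 3.46*i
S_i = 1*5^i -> [1, 5, 25, 125, 625]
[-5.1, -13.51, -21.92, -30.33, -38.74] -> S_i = -5.10 + -8.41*i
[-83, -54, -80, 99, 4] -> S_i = Random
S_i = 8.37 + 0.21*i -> [8.37, 8.58, 8.79, 9.0, 9.21]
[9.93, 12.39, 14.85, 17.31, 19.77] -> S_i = 9.93 + 2.46*i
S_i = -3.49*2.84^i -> [-3.49, -9.91, -28.15, -79.94, -227.04]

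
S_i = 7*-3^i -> [7, -21, 63, -189, 567]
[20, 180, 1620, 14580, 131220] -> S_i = 20*9^i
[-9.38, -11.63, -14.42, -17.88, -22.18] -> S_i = -9.38*1.24^i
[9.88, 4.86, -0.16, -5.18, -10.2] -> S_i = 9.88 + -5.02*i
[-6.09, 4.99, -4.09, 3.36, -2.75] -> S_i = -6.09*(-0.82)^i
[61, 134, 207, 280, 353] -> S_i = 61 + 73*i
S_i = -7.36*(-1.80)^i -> [-7.36, 13.25, -23.85, 42.92, -77.26]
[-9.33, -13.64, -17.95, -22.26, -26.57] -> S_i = -9.33 + -4.31*i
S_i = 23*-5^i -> [23, -115, 575, -2875, 14375]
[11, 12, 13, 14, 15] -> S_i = 11 + 1*i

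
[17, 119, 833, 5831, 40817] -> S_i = 17*7^i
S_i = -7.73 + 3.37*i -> [-7.73, -4.36, -0.99, 2.38, 5.75]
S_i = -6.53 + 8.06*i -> [-6.53, 1.53, 9.59, 17.65, 25.71]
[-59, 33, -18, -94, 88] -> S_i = Random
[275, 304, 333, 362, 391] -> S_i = 275 + 29*i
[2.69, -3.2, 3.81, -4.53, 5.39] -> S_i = 2.69*(-1.19)^i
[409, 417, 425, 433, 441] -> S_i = 409 + 8*i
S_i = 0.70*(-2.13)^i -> [0.7, -1.49, 3.18, -6.76, 14.41]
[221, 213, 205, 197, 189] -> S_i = 221 + -8*i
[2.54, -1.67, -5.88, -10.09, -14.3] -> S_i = 2.54 + -4.21*i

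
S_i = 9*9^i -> [9, 81, 729, 6561, 59049]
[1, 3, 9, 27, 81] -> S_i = 1*3^i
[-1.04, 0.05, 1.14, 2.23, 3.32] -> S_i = -1.04 + 1.09*i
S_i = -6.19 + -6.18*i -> [-6.19, -12.37, -18.55, -24.73, -30.91]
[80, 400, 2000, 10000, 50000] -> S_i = 80*5^i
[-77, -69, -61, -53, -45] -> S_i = -77 + 8*i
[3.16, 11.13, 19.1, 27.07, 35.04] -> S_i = 3.16 + 7.97*i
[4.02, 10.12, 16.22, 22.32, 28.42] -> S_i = 4.02 + 6.10*i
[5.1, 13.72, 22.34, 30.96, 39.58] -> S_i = 5.10 + 8.62*i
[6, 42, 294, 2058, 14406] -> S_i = 6*7^i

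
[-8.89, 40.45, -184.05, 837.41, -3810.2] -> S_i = -8.89*(-4.55)^i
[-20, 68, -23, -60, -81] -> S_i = Random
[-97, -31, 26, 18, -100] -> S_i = Random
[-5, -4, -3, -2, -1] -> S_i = -5 + 1*i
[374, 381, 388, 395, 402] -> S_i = 374 + 7*i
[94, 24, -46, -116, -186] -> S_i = 94 + -70*i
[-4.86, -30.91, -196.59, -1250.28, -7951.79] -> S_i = -4.86*6.36^i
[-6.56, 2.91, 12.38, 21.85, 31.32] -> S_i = -6.56 + 9.47*i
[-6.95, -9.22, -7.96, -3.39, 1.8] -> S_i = Random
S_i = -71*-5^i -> [-71, 355, -1775, 8875, -44375]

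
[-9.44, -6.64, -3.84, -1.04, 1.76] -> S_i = -9.44 + 2.80*i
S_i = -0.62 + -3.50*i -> [-0.62, -4.12, -7.62, -11.12, -14.62]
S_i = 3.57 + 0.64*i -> [3.57, 4.21, 4.85, 5.49, 6.13]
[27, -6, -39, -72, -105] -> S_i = 27 + -33*i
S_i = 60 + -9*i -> [60, 51, 42, 33, 24]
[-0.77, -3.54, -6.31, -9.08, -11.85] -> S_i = -0.77 + -2.77*i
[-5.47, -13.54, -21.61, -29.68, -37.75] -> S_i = -5.47 + -8.07*i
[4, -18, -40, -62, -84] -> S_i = 4 + -22*i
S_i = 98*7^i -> [98, 686, 4802, 33614, 235298]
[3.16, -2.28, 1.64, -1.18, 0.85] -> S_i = 3.16*(-0.72)^i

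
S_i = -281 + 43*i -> [-281, -238, -195, -152, -109]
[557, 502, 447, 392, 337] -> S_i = 557 + -55*i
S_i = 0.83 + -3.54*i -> [0.83, -2.71, -6.25, -9.79, -13.33]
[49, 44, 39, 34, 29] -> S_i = 49 + -5*i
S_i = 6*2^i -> [6, 12, 24, 48, 96]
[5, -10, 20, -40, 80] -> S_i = 5*-2^i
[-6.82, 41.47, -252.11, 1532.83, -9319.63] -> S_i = -6.82*(-6.08)^i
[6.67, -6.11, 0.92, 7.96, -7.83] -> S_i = Random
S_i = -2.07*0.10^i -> [-2.07, -0.21, -0.02, -0.0, -0.0]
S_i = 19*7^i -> [19, 133, 931, 6517, 45619]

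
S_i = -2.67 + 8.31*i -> [-2.67, 5.64, 13.95, 22.26, 30.57]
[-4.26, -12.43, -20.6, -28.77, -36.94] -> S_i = -4.26 + -8.17*i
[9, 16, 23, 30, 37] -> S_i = 9 + 7*i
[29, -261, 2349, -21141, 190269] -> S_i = 29*-9^i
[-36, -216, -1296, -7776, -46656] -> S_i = -36*6^i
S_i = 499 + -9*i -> [499, 490, 481, 472, 463]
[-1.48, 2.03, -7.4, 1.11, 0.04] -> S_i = Random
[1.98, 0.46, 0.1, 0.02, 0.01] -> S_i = 1.98*0.23^i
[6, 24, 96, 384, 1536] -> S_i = 6*4^i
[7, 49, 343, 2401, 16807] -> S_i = 7*7^i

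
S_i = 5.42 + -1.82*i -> [5.42, 3.6, 1.78, -0.04, -1.86]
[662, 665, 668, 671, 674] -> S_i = 662 + 3*i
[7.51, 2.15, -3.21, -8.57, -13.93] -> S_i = 7.51 + -5.36*i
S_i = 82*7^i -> [82, 574, 4018, 28126, 196882]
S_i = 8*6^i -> [8, 48, 288, 1728, 10368]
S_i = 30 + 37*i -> [30, 67, 104, 141, 178]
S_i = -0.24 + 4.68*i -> [-0.24, 4.44, 9.12, 13.8, 18.48]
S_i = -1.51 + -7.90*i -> [-1.51, -9.41, -17.31, -25.21, -33.11]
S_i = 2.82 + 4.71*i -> [2.82, 7.53, 12.24, 16.95, 21.66]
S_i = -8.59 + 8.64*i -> [-8.59, 0.05, 8.69, 17.33, 25.97]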